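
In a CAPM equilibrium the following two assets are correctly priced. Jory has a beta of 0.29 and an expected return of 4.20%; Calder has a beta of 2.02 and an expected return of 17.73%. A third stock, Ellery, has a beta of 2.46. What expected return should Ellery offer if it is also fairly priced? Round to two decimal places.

MRP (SML slope) = (17.73% − 4.20%) / (2.02 − 0.29) = 13.53% / 1.73 = 7.8208%
R_f (intercept) = 4.20% − 0.29 × 7.8208% = 1.9320%
E(R_Ellery) = R_f + β × MRP = 1.9320% + 2.46 × 7.8208% = 21.17%

21.17%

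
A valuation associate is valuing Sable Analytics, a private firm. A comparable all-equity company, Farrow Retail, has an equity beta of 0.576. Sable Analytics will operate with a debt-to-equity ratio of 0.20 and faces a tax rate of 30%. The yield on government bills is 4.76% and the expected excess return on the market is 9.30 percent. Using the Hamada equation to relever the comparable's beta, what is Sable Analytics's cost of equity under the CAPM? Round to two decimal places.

β_L = β_U × [1 + (1 − t)(D/E)] = 0.576 × [1 + (1 − 0.30) × 0.20]
    = 0.576 × [1 + 0.70 × 0.20] = 0.576 × 1.1400 = 0.6566
E(R) = R_f + β_L × MRP = 4.76% + 0.6566 × 9.30% = 10.87%

10.87%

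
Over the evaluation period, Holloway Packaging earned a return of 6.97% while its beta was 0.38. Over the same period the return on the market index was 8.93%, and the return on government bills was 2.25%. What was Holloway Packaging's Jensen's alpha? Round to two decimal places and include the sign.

+2.18%

Market excess return = 8.93% − 2.25% = 6.68%
CAPM benchmark = R_f + β(R_m − R_f) = 2.25% + 0.38 × 6.68% = 4.7884%
α = actual − benchmark = 6.97% − 4.7884% = +2.18%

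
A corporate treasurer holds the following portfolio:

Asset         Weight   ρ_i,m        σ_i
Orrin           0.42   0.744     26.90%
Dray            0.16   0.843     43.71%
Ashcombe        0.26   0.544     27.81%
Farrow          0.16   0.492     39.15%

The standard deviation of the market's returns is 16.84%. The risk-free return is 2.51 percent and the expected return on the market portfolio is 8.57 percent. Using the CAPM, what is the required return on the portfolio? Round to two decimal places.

β_Orrin = 0.744 × 26.90% / 16.84% = 1.1885
β_Dray = 0.843 × 43.71% / 16.84% = 2.1881
β_Ashcombe = 0.544 × 27.81% / 16.84% = 0.8984
β_Farrow = 0.492 × 39.15% / 16.84% = 1.1438
β_P = Σ w_i β_i = 0.42×1.1885 + 0.16×2.1881 + 0.26×0.8984 + 0.16×1.1438 = 1.2659
MRP = 8.57% − 2.51% = 6.06%
E(R_P) = R_f + β_P × MRP = 2.51% + 1.2659 × 6.06% = 10.18%

10.18%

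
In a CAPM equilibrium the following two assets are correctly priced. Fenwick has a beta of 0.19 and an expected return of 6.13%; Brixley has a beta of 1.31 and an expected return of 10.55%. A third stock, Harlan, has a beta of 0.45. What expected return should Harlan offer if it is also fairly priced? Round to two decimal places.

7.16%

MRP (SML slope) = (10.55% − 6.13%) / (1.31 − 0.19) = 4.42% / 1.12 = 3.9464%
R_f (intercept) = 6.13% − 0.19 × 3.9464% = 5.3802%
E(R_Harlan) = R_f + β × MRP = 5.3802% + 0.45 × 3.9464% = 7.16%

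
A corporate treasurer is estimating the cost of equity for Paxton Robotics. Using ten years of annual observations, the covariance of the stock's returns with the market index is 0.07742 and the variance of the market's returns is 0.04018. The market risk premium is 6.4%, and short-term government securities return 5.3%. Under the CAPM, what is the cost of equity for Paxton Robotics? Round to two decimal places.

17.63%

β = Cov(R_i, R_m) / Var(R_m) = 0.07742 / 0.04018 = 1.9268
E(R) = R_f + β × MRP = 5.3% + 1.9268 × 6.4% = 17.63%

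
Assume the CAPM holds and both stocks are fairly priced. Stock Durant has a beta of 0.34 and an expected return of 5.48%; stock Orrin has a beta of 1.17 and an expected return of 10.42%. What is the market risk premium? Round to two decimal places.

5.95%

Both satisfy E(R) = R_f + β·MRP, so the slope of the SML is
MRP = (10.42% − 5.48%) / (1.17 − 0.34) = 4.94% / 0.83 = 5.9518%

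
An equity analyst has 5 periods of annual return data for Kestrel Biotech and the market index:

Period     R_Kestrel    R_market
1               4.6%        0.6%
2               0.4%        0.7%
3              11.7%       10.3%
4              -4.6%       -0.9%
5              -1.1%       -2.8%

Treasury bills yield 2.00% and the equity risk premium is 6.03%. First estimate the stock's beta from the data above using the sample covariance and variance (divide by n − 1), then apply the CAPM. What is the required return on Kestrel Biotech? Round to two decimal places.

Mean R_i = (4.6 + 0.4 + 11.7 − 4.6 − 1.1) / 5 = 2.2000%
Mean R_m = (0.6 + 0.7 + 10.3 − 0.9 − 2.8) / 5 = 1.5800%
Σ(R_i − R̄_i)(R_m − R̄_m) = 113.3900  ⇒  Cov = 113.3900 / 4 = 28.3475
Σ(R_m − R̄_m)² = 103.1080  ⇒  Var(R_m) = 103.1080 / 4 = 25.7770
β = Cov / Var(R_m) = 28.3475 / 25.7770 = 1.0997
E(R) = R_f + β × MRP = 2.00% + 1.0997 × 6.03% = 8.63%

8.63%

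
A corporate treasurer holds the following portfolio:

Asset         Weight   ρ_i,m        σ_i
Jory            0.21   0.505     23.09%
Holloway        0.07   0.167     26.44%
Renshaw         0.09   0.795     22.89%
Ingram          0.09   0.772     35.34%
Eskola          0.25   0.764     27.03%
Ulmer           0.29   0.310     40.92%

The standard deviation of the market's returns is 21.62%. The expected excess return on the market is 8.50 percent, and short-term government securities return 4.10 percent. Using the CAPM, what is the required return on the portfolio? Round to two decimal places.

β_Jory = 0.505 × 23.09% / 21.62% = 0.5393
β_Holloway = 0.167 × 26.44% / 21.62% = 0.2042
β_Renshaw = 0.795 × 22.89% / 21.62% = 0.8417
β_Ingram = 0.772 × 35.34% / 21.62% = 1.2619
β_Eskola = 0.764 × 27.03% / 21.62% = 0.9552
β_Ulmer = 0.310 × 40.92% / 21.62% = 0.5867
β_P = Σ w_i β_i = 0.21×0.5393 + 0.07×0.2042 + 0.09×0.8417 + 0.09×1.2619 + 0.25×0.9552 + 0.29×0.5867 = 0.7258
E(R_P) = R_f + β_P × MRP = 4.10% + 0.7258 × 8.50% = 10.27%

10.27%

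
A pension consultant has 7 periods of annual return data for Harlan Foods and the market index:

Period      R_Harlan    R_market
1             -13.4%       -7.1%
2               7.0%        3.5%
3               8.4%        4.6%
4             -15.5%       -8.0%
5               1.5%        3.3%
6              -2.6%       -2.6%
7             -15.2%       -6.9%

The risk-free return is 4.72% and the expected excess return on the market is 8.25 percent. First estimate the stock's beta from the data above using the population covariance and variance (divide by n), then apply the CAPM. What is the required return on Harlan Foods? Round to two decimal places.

19.74%

Mean R_i = (-13.4 + 7.0 + 8.4 − 15.5 + 1.5 − 2.6 − 15.2) / 7 = -4.2571%
Mean R_m = (-7.1 + 3.5 + 4.6 − 8.0 + 3.3 − 2.6 − 6.9) / 7 = -1.8857%
Σ(R_i − R̄_i)(R_m − R̄_m) = 342.6757  ⇒  Cov = 342.6757 / 7 = 48.9537
Σ(R_m − R̄_m)² = 188.1886  ⇒  Var(R_m) = 188.1886 / 7 = 26.8841
β = Cov / Var(R_m) = 48.9537 / 26.8841 = 1.8209
E(R) = R_f + β × MRP = 4.72% + 1.8209 × 8.25% = 19.74%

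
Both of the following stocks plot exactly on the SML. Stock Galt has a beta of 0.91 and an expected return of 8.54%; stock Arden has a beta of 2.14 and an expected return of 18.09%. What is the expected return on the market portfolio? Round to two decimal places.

Both satisfy E(R) = R_f + β·MRP, so the slope of the SML is
MRP = (18.09% − 8.54%) / (2.14 − 0.91) = 9.55% / 1.23 = 7.7642%
R_f = E(R_Galt) − β_Galt·MRP = 8.54% − 0.91 × 7.7642% = 1.4746%
E(R_m) = R_f + MRP = 1.4746% + 7.7642% = 9.24%

9.24%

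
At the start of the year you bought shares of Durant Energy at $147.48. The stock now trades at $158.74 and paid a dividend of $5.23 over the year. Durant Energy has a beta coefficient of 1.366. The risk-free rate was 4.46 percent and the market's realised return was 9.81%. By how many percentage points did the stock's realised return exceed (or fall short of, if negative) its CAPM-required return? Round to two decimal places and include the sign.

Realised HPR = (P1 + D1 − P0) / P0 = (158.74 + 5.23 − 147.48) / 147.48 = 16.49 / 147.48 = 11.1812%
MRP = 9.81% − 4.46% = 5.35%
CAPM required = R_f + β·MRP = 4.46% + 1.366 × 5.35% = 11.76810%
α = realised − required = 11.1812% − 11.76810% = -0.59%

-0.59%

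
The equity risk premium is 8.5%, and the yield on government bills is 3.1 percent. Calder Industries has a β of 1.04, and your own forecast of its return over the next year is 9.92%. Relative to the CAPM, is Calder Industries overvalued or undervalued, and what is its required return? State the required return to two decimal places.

Required return = R_f + β·MRP = 3.1% + 1.04 × 8.5% = 11.94%
Forecast 9.92% < required 11.94% → the stock plots below the SML → overvalued.

Overvalued; required return 11.94%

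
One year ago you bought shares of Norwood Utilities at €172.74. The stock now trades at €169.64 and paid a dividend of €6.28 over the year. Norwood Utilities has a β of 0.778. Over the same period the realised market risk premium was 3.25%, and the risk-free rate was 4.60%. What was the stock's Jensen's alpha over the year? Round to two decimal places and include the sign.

-5.29%

Realised HPR = (P1 + D1 − P0) / P0 = (169.64 + 6.28 − 172.74) / 172.74 = 3.18 / 172.74 = 1.8409%
CAPM required = R_f + β·MRP = 4.60% + 0.778 × 3.25% = 7.12850%
α = realised − required = 1.8409% − 7.12850% = -5.29%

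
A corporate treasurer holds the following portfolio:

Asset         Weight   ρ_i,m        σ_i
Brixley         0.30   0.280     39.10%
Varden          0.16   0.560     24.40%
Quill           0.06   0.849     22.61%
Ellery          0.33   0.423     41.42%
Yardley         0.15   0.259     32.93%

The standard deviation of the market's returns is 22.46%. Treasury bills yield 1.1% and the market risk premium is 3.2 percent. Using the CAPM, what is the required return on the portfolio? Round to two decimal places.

β_Brixley = 0.280 × 39.10% / 22.46% = 0.4874
β_Varden = 0.560 × 24.40% / 22.46% = 0.6084
β_Quill = 0.849 × 22.61% / 22.46% = 0.8547
β_Ellery = 0.423 × 41.42% / 22.46% = 0.7801
β_Yardley = 0.259 × 32.93% / 22.46% = 0.3797
β_P = Σ w_i β_i = 0.30×0.4874 + 0.16×0.6084 + 0.06×0.8547 + 0.33×0.7801 + 0.15×0.3797 = 0.6092
E(R_P) = R_f + β_P × MRP = 1.1% + 0.6092 × 3.2% = 3.05%

3.05%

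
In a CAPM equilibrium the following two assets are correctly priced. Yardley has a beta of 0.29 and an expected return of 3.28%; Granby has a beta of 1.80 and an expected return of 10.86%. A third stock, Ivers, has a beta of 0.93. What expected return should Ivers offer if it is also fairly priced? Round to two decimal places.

6.49%

MRP (SML slope) = (10.86% − 3.28%) / (1.80 − 0.29) = 7.58% / 1.51 = 5.0199%
R_f (intercept) = 3.28% − 0.29 × 5.0199% = 1.8242%
E(R_Ivers) = R_f + β × MRP = 1.8242% + 0.93 × 5.0199% = 6.49%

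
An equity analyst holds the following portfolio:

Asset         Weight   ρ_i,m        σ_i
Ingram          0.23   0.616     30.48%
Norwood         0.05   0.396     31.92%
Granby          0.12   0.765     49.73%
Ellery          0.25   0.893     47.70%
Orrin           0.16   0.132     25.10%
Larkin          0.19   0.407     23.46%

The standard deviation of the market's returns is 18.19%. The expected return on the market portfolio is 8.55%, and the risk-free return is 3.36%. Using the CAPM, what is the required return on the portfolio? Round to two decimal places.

9.78%

β_Ingram = 0.616 × 30.48% / 18.19% = 1.0322
β_Norwood = 0.396 × 31.92% / 18.19% = 0.6949
β_Granby = 0.765 × 49.73% / 18.19% = 2.0914
β_Ellery = 0.893 × 47.70% / 18.19% = 2.3417
β_Orrin = 0.132 × 25.10% / 18.19% = 0.1821
β_Larkin = 0.407 × 23.46% / 18.19% = 0.5249
β_P = Σ w_i β_i = 0.23×1.0322 + 0.05×0.6949 + 0.12×2.0914 + 0.25×2.3417 + 0.16×0.1821 + 0.19×0.5249 = 1.2374
MRP = 8.55% − 3.36% = 5.19%
E(R_P) = R_f + β_P × MRP = 3.36% + 1.2374 × 5.19% = 9.78%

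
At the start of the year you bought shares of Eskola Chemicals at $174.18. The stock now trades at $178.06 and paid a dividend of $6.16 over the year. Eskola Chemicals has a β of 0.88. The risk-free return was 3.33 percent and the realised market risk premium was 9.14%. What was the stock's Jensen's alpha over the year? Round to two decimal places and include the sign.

Realised HPR = (P1 + D1 − P0) / P0 = (178.06 + 6.16 − 174.18) / 174.18 = 10.04 / 174.18 = 5.7642%
CAPM required = R_f + β·MRP = 3.33% + 0.88 × 9.14% = 11.3732%
α = realised − required = 5.7642% − 11.3732% = -5.61%

-5.61%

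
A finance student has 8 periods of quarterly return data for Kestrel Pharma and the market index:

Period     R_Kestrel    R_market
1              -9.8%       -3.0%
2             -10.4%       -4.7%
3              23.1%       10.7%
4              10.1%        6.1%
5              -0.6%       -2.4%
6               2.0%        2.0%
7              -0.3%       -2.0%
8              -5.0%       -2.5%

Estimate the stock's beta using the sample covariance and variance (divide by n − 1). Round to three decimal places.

Mean R_i = (-9.8 − 10.4 + 23.1 + 10.1 − 0.6 + 2.0 − 0.3 − 5.0) / 8 = 1.1375%
Mean R_m = (-3.0 − 4.7 + 10.7 + 6.1 − 2.4 + 2.0 − 2.0 − 2.5) / 8 = 0.5250%
Σ(R_i − R̄_i)(R_m − R̄_m) = 400.8225  ⇒  Cov = 400.8225 / 7 = 57.2604
Σ(R_m − R̄_m)² = 200.5950  ⇒  Var(R_m) = 200.5950 / 7 = 28.6564
β = Cov / Var(R_m) = 57.2604 / 28.6564 = 1.9982

1.998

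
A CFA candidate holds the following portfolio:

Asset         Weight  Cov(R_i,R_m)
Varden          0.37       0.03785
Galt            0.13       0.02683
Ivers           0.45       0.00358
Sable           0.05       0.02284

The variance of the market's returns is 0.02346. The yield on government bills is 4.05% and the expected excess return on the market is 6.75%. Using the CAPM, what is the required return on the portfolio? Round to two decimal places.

9.88%

β_Varden = 0.03785 / 0.02346 = 1.6134
β_Galt = 0.02683 / 0.02346 = 1.1436
β_Ivers = 0.00358 / 0.02346 = 0.1526
β_Sable = 0.02284 / 0.02346 = 0.9736
β_P = Σ w_i β_i = 0.37×1.6134 + 0.13×1.1436 + 0.45×0.1526 + 0.05×0.9736 = 0.8630
E(R_P) = R_f + β_P × MRP = 4.05% + 0.8630 × 6.75% = 9.88%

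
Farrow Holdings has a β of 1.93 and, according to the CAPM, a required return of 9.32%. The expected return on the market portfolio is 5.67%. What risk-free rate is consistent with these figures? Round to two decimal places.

1.75%

E(R) = R_f + β(E(R_m) − R_f) = R_f(1 − β) + β·E(R_m)
9.32% = R_f × (1 − 1.93) + 1.93 × 5.67%
9.32% = R_f × -0.93 + 10.9431%
R_f = (9.32% − 10.9431%) / -0.93 = 1.75%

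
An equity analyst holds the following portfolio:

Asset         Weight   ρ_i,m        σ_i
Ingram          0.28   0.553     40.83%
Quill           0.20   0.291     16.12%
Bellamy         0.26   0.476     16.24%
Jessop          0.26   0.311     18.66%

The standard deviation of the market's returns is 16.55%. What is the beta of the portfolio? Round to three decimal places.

0.651

β_Ingram = 0.553 × 40.83% / 16.55% = 1.3643
β_Quill = 0.291 × 16.12% / 16.55% = 0.2834
β_Bellamy = 0.476 × 16.24% / 16.55% = 0.4671
β_Jessop = 0.311 × 18.66% / 16.55% = 0.3507
β_P = Σ w_i β_i = 0.28×1.3643 + 0.20×0.2834 + 0.26×0.4671 + 0.26×0.3507 = 0.6513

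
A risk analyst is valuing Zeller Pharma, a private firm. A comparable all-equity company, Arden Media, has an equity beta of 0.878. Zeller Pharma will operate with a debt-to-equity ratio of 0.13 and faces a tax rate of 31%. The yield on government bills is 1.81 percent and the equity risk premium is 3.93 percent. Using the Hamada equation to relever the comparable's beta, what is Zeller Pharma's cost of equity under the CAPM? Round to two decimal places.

5.57%

β_L = β_U × [1 + (1 − t)(D/E)] = 0.878 × [1 + (1 − 0.31) × 0.13]
    = 0.878 × [1 + 0.69 × 0.13] = 0.878 × 1.0897 = 0.9568
E(R) = R_f + β_L × MRP = 1.81% + 0.9568 × 3.93% = 5.57%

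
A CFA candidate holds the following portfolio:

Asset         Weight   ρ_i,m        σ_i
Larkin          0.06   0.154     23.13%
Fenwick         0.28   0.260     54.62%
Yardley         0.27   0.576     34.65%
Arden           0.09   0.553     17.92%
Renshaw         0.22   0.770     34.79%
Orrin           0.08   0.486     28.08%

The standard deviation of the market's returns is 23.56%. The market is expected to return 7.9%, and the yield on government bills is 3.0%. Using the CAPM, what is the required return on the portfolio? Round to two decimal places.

β_Larkin = 0.154 × 23.13% / 23.56% = 0.1512
β_Fenwick = 0.260 × 54.62% / 23.56% = 0.6028
β_Yardley = 0.576 × 34.65% / 23.56% = 0.8471
β_Arden = 0.553 × 17.92% / 23.56% = 0.4206
β_Renshaw = 0.770 × 34.79% / 23.56% = 1.1370
β_Orrin = 0.486 × 28.08% / 23.56% = 0.5792
β_P = Σ w_i β_i = 0.06×0.1512 + 0.28×0.6028 + 0.27×0.8471 + 0.09×0.4206 + 0.22×1.1370 + 0.08×0.5792 = 0.7409
MRP = 7.9% − 3.0% = 4.90%
E(R_P) = R_f + β_P × MRP = 3.0% + 0.7409 × 4.9% = 6.63%

6.63%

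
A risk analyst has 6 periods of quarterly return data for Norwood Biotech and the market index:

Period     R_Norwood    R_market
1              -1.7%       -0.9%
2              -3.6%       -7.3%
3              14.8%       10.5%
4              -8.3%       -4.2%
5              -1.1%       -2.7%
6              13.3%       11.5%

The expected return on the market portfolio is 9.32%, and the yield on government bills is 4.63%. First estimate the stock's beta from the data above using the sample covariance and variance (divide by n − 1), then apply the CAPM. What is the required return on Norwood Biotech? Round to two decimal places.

Mean R_i = (-1.7 − 3.6 + 14.8 − 8.3 − 1.1 + 13.3) / 6 = 2.2333%
Mean R_m = (-0.9 − 7.3 + 10.5 − 4.2 − 2.7 + 11.5) / 6 = 1.1500%
Σ(R_i − R̄_i)(R_m − R̄_m) = 358.5800  ⇒  Cov = 358.5800 / 5 = 71.7160
Σ(R_m − R̄_m)² = 313.5950  ⇒  Var(R_m) = 313.5950 / 5 = 62.7190
β = Cov / Var(R_m) = 71.7160 / 62.7190 = 1.1434
MRP = 9.32% − 4.63% = 4.69%
E(R) = R_f + β × MRP = 4.63% + 1.1434 × 4.69% = 9.99%

9.99%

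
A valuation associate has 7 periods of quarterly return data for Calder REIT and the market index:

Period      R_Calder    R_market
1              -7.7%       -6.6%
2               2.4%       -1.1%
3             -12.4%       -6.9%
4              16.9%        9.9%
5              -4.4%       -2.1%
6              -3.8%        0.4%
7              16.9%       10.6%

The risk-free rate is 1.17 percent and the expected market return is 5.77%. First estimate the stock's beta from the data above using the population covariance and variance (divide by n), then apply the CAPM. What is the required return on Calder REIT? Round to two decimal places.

8.46%

Mean R_i = (-7.7 + 2.4 − 12.4 + 16.9 − 4.4 − 3.8 + 16.9) / 7 = 1.1286%
Mean R_m = (-6.6 − 1.1 − 6.9 + 9.9 − 2.1 + 0.4 + 10.6) / 7 = 0.6000%
Σ(R_i − R̄_i)(R_m − R̄_m) = 483.1700  ⇒  Cov = 483.1700 / 7 = 69.0243
Σ(R_m − R̄_m)² = 304.8000  ⇒  Var(R_m) = 304.8000 / 7 = 43.5429
β = Cov / Var(R_m) = 69.0243 / 43.5429 = 1.5852
MRP = 5.77% − 1.17% = 4.60%
E(R) = R_f + β × MRP = 1.17% + 1.5852 × 4.60% = 8.46%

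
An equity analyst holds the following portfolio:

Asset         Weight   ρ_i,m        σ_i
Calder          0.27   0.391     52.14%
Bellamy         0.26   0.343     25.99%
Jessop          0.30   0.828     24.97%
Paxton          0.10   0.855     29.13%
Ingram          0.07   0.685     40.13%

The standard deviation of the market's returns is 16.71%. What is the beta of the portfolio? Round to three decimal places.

β_Calder = 0.391 × 52.14% / 16.71% = 1.2200
β_Bellamy = 0.343 × 25.99% / 16.71% = 0.5335
β_Jessop = 0.828 × 24.97% / 16.71% = 1.2373
β_Paxton = 0.855 × 29.13% / 16.71% = 1.4905
β_Ingram = 0.685 × 40.13% / 16.71% = 1.6451
β_P = Σ w_i β_i = 0.27×1.2200 + 0.26×0.5335 + 0.30×1.2373 + 0.10×1.4905 + 0.07×1.6451 = 1.1035

1.104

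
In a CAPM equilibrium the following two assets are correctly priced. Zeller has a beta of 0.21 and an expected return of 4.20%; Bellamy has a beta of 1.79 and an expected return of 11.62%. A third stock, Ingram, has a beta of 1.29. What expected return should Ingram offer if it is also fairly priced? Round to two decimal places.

MRP (SML slope) = (11.62% − 4.20%) / (1.79 − 0.21) = 7.42% / 1.58 = 4.6962%
R_f (intercept) = 4.20% − 0.21 × 4.6962% = 3.2138%
E(R_Ingram) = R_f + β × MRP = 3.2138% + 1.29 × 4.6962% = 9.27%

9.27%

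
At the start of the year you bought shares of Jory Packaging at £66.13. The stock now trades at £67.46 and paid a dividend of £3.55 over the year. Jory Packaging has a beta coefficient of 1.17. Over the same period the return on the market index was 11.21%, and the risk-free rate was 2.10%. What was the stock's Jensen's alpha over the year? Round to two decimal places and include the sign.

-5.38%

Realised HPR = (P1 + D1 − P0) / P0 = (67.46 + 3.55 − 66.13) / 66.13 = 4.88 / 66.13 = 7.3794%
MRP = 11.21% − 2.10% = 9.11%
CAPM required = R_f + β·MRP = 2.10% + 1.17 × 9.11% = 12.7587%
α = realised − required = 7.3794% − 12.7587% = -5.38%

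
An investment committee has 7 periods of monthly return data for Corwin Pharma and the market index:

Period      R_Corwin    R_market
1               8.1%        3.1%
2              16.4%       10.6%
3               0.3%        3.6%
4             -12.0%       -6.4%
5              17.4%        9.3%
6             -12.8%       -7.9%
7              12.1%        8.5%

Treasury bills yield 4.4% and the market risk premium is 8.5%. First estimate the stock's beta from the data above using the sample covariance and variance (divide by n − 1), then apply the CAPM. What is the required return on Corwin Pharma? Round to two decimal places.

18.47%

Mean R_i = (8.1 + 16.4 + 0.3 − 12.0 + 17.4 − 12.8 + 12.1) / 7 = 4.2143%
Mean R_m = (3.1 + 10.6 + 3.6 − 6.4 + 9.3 − 7.9 + 8.5) / 7 = 2.9714%
Σ(R_i − R̄_i)(R_m − R̄_m) = 554.9629  ⇒  Cov = 554.9629 / 6 = 92.4938
Σ(R_m − R̄_m)² = 335.2343  ⇒  Var(R_m) = 335.2343 / 6 = 55.8724
β = Cov / Var(R_m) = 92.4938 / 55.8724 = 1.6554
E(R) = R_f + β × MRP = 4.4% + 1.6554 × 8.5% = 18.47%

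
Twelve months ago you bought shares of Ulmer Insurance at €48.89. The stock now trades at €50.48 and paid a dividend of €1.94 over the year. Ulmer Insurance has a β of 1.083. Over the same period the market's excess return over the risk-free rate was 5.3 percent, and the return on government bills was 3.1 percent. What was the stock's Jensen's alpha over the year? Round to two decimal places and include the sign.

Realised HPR = (P1 + D1 − P0) / P0 = (50.48 + 1.94 − 48.89) / 48.89 = 3.53 / 48.89 = 7.2203%
CAPM required = R_f + β·MRP = 3.1% + 1.083 × 5.3% = 8.8399%
α = realised − required = 7.2203% − 8.8399% = -1.62%

-1.62%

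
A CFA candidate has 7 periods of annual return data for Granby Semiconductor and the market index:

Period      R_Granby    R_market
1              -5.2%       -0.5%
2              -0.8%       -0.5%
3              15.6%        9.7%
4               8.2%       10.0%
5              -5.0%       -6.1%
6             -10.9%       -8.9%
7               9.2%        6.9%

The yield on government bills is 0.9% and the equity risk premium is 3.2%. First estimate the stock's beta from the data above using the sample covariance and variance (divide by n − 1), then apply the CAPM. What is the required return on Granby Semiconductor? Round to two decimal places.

4.73%

Mean R_i = (-5.2 − 0.8 + 15.6 + 8.2 − 5.0 − 10.9 + 9.2) / 7 = 1.5857%
Mean R_m = (-0.5 − 0.5 + 9.7 + 10.0 − 6.1 − 8.9 + 6.9) / 7 = 1.5143%
Σ(R_i − R̄_i)(R_m − R̄_m) = 410.5014  ⇒  Cov = 410.5014 / 6 = 68.4169
Σ(R_m − R̄_m)² = 342.5686  ⇒  Var(R_m) = 342.5686 / 6 = 57.0948
β = Cov / Var(R_m) = 68.4169 / 57.0948 = 1.1983
E(R) = R_f + β × MRP = 0.9% + 1.1983 × 3.2% = 4.73%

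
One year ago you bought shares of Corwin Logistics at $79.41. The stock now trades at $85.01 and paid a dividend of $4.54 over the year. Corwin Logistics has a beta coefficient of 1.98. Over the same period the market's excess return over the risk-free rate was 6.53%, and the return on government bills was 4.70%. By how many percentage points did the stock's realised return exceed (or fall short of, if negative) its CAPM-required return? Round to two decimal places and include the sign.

-4.86%

Realised HPR = (P1 + D1 − P0) / P0 = (85.01 + 4.54 − 79.41) / 79.41 = 10.14 / 79.41 = 12.7692%
CAPM required = R_f + β·MRP = 4.70% + 1.98 × 6.53% = 17.6294%
α = realised − required = 12.7692% − 17.6294% = -4.86%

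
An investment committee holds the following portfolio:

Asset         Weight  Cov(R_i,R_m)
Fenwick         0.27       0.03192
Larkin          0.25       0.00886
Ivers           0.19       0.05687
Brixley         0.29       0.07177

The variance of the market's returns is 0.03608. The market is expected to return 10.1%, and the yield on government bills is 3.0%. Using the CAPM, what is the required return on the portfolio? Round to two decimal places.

11.35%

β_Fenwick = 0.03192 / 0.03608 = 0.8847
β_Larkin = 0.00886 / 0.03608 = 0.2456
β_Ivers = 0.05687 / 0.03608 = 1.5762
β_Brixley = 0.07177 / 0.03608 = 1.9892
β_P = Σ w_i β_i = 0.27×0.8847 + 0.25×0.2456 + 0.19×1.5762 + 0.29×1.9892 = 1.1766
MRP = 10.1% − 3.0% = 7.10%
E(R_P) = R_f + β_P × MRP = 3.0% + 1.1766 × 7.1% = 11.35%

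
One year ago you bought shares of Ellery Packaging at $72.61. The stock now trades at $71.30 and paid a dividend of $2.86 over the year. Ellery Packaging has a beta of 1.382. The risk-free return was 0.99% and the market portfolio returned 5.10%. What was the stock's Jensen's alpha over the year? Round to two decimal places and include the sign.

-4.54%

Realised HPR = (P1 + D1 − P0) / P0 = (71.30 + 2.86 − 72.61) / 72.61 = 1.55 / 72.61 = 2.1347%
MRP = 5.10% − 0.99% = 4.11%
CAPM required = R_f + β·MRP = 0.99% + 1.382 × 4.11% = 6.67002%
α = realised − required = 2.1347% − 6.67002% = -4.54%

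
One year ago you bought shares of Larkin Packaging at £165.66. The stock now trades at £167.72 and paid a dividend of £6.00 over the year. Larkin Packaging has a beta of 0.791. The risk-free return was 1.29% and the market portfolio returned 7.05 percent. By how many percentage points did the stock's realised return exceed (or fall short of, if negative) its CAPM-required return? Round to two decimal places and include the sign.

Realised HPR = (P1 + D1 − P0) / P0 = (167.72 + 6.00 − 165.66) / 165.66 = 8.06 / 165.66 = 4.8654%
MRP = 7.05% − 1.29% = 5.76%
CAPM required = R_f + β·MRP = 1.29% + 0.791 × 5.76% = 5.84616%
α = realised − required = 4.8654% − 5.84616% = -0.98%

-0.98%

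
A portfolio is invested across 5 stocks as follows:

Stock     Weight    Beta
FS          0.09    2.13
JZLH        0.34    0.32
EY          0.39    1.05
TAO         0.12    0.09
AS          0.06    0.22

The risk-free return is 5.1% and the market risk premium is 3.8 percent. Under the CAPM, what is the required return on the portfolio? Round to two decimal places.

β_P = Σ w_i β_i = 0.09×2.13 + 0.34×0.32 + 0.39×1.05 + 0.12×0.09 + 0.06×0.22 = 0.7340
E(R_P) = R_f + β_P × MRP = 5.1% + 0.7340 × 3.8% = 7.89%

7.89%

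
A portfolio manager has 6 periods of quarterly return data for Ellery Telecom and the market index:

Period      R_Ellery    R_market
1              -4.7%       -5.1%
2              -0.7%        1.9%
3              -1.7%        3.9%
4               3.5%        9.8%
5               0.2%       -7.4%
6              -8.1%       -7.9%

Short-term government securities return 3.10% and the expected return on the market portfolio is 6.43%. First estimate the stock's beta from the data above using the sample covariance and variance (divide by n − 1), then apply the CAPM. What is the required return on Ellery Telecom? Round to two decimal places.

4.46%

Mean R_i = (-4.7 − 0.7 − 1.7 + 3.5 + 0.2 − 8.1) / 6 = -1.9167%
Mean R_m = (-5.1 + 1.9 + 3.9 + 9.8 − 7.4 − 7.9) / 6 = -0.8000%
Σ(R_i − R̄_i)(R_m − R̄_m) = 103.6200  ⇒  Cov = 103.6200 / 5 = 20.7240
Σ(R_m − R̄_m)² = 254.2000  ⇒  Var(R_m) = 254.2000 / 5 = 50.8400
β = Cov / Var(R_m) = 20.7240 / 50.8400 = 0.4076
MRP = 6.43% − 3.10% = 3.33%
E(R) = R_f + β × MRP = 3.10% + 0.4076 × 3.33% = 4.46%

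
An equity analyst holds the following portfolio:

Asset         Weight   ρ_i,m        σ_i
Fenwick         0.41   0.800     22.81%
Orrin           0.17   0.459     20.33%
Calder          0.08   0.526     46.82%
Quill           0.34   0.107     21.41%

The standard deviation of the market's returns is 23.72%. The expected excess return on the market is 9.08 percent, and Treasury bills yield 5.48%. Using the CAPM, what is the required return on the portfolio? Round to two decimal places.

10.00%

β_Fenwick = 0.800 × 22.81% / 23.72% = 0.7693
β_Orrin = 0.459 × 20.33% / 23.72% = 0.3934
β_Calder = 0.526 × 46.82% / 23.72% = 1.0383
β_Quill = 0.107 × 21.41% / 23.72% = 0.0966
β_P = Σ w_i β_i = 0.41×0.7693 + 0.17×0.3934 + 0.08×1.0383 + 0.34×0.0966 = 0.4982
E(R_P) = R_f + β_P × MRP = 5.48% + 0.4982 × 9.08% = 10.00%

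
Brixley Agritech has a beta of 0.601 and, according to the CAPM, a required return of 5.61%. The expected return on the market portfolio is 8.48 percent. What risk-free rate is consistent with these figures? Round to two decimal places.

E(R) = R_f + β(E(R_m) − R_f) = R_f(1 − β) + β·E(R_m)
5.61% = R_f × (1 − 0.601) + 0.601 × 8.48%
5.61% = R_f × 0.399 + 5.09648%
R_f = (5.61% − 5.09648%) / 0.399 = 1.29%

1.29%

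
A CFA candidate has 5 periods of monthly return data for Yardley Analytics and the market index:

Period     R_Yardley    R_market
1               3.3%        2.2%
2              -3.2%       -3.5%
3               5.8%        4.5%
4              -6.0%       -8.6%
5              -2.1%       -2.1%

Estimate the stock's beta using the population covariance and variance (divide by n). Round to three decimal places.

0.931

Mean R_i = (3.3 − 3.2 + 5.8 − 6.0 − 2.1) / 5 = -0.4400%
Mean R_m = (2.2 − 3.5 + 4.5 − 8.6 − 2.1) / 5 = -1.5000%
Σ(R_i − R̄_i)(R_m − R̄_m) = 97.2700  ⇒  Cov = 97.2700 / 5 = 19.4540
Σ(R_m − R̄_m)² = 104.4600  ⇒  Var(R_m) = 104.4600 / 5 = 20.8920
β = Cov / Var(R_m) = 19.4540 / 20.8920 = 0.9312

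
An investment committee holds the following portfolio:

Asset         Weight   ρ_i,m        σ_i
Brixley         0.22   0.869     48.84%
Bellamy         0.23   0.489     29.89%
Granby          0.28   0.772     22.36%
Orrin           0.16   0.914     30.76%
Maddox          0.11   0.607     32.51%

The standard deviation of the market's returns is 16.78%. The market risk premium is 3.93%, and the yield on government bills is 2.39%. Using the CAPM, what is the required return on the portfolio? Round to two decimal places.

8.06%

β_Brixley = 0.869 × 48.84% / 16.78% = 2.5293
β_Bellamy = 0.489 × 29.89% / 16.78% = 0.8710
β_Granby = 0.772 × 22.36% / 16.78% = 1.0287
β_Orrin = 0.914 × 30.76% / 16.78% = 1.6755
β_Maddox = 0.607 × 32.51% / 16.78% = 1.1760
β_P = Σ w_i β_i = 0.22×2.5293 + 0.23×0.8710 + 0.28×1.0287 + 0.16×1.6755 + 0.11×1.1760 = 1.4423
E(R_P) = R_f + β_P × MRP = 2.39% + 1.4423 × 3.93% = 8.06%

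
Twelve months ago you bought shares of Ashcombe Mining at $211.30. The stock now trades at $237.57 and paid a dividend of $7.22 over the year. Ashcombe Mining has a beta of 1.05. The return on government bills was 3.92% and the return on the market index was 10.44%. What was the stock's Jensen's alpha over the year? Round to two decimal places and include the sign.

Realised HPR = (P1 + D1 − P0) / P0 = (237.57 + 7.22 − 211.30) / 211.30 = 33.49 / 211.30 = 15.8495%
MRP = 10.44% − 3.92% = 6.52%
CAPM required = R_f + β·MRP = 3.92% + 1.05 × 6.52% = 10.7660%
α = realised − required = 15.8495% − 10.7660% = +5.08%

+5.08%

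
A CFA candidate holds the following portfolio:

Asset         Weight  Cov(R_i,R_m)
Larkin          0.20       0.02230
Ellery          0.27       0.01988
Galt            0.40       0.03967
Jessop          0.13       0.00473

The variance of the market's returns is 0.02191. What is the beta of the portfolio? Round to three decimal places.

β_Larkin = 0.02230 / 0.02191 = 1.0178
β_Ellery = 0.01988 / 0.02191 = 0.9073
β_Galt = 0.03967 / 0.02191 = 1.8106
β_Jessop = 0.00473 / 0.02191 = 0.2159
β_P = Σ w_i β_i = 0.20×1.0178 + 0.27×0.9073 + 0.40×1.8106 + 0.13×0.2159 = 1.2008

1.201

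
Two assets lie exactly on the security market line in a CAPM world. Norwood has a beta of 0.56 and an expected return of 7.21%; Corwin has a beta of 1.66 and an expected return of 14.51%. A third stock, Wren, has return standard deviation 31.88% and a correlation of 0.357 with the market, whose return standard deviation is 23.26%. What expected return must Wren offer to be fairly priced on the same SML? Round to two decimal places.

MRP = (14.51% − 7.21%) / (1.66 − 0.56) = 6.6364%
R_f = 7.21% − 0.56 × 6.6364% = 3.4936%
β_Wren = ρ·σ_i/σ_m = 0.357 × 31.88 / 23.26 = 0.4893
E(R_Wren) = R_f + β × MRP = 3.4936% + 0.4893 × 6.6364% = 6.74%

6.74%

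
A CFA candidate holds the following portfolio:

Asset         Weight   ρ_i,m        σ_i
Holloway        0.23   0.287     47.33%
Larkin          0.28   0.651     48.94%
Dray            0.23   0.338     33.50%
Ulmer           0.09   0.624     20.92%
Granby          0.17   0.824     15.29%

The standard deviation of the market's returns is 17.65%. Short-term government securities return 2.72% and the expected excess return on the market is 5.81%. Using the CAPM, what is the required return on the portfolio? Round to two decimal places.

β_Holloway = 0.287 × 47.33% / 17.65% = 0.7696
β_Larkin = 0.651 × 48.94% / 17.65% = 1.8051
β_Dray = 0.338 × 33.50% / 17.65% = 0.6415
β_Ulmer = 0.624 × 20.92% / 17.65% = 0.7396
β_Granby = 0.824 × 15.29% / 17.65% = 0.7138
β_P = Σ w_i β_i = 0.23×0.7696 + 0.28×1.8051 + 0.23×0.6415 + 0.09×0.7396 + 0.17×0.7138 = 1.0179
E(R_P) = R_f + β_P × MRP = 2.72% + 1.0179 × 5.81% = 8.63%

8.63%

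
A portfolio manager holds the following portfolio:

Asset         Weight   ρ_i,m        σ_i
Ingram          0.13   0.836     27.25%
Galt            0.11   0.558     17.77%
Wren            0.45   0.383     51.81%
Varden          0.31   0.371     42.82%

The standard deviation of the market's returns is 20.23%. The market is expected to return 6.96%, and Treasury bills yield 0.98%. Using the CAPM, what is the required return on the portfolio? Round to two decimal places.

β_Ingram = 0.836 × 27.25% / 20.23% = 1.1261
β_Galt = 0.558 × 17.77% / 20.23% = 0.4901
β_Wren = 0.383 × 51.81% / 20.23% = 0.9809
β_Varden = 0.371 × 42.82% / 20.23% = 0.7853
β_P = Σ w_i β_i = 0.13×1.1261 + 0.11×0.4901 + 0.45×0.9809 + 0.31×0.7853 = 0.8852
MRP = 6.96% − 0.98% = 5.98%
E(R_P) = R_f + β_P × MRP = 0.98% + 0.8852 × 5.98% = 6.27%

6.27%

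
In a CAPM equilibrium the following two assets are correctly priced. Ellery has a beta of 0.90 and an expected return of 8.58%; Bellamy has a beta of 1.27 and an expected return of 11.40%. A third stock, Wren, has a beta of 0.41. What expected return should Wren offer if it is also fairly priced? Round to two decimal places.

4.85%

MRP (SML slope) = (11.40% − 8.58%) / (1.27 − 0.90) = 2.82% / 0.37 = 7.6216%
R_f (intercept) = 8.58% − 0.90 × 7.6216% = 1.7206%
E(R_Wren) = R_f + β × MRP = 1.7206% + 0.41 × 7.6216% = 4.85%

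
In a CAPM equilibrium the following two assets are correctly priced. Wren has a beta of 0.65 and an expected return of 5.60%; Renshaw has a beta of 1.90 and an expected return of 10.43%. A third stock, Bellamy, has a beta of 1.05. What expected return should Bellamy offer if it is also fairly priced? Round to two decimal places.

MRP (SML slope) = (10.43% − 5.60%) / (1.90 − 0.65) = 4.83% / 1.25 = 3.8640%
R_f (intercept) = 5.60% − 0.65 × 3.8640% = 3.0884%
E(R_Bellamy) = R_f + β × MRP = 3.0884% + 1.05 × 3.8640% = 7.15%

7.15%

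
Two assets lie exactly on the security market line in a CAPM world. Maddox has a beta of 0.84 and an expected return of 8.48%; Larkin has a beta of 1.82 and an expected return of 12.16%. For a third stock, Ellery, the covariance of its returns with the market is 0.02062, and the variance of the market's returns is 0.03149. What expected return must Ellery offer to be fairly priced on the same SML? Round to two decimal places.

7.78%

MRP = (12.16% − 8.48%) / (1.82 − 0.84) = 3.7551%
R_f = 8.48% − 0.84 × 3.7551% = 5.3257%
β_Ellery = Cov / Var(R_m) = 0.02062 / 0.03149 = 0.6548
E(R_Ellery) = R_f + β × MRP = 5.3257% + 0.6548 × 3.7551% = 7.78%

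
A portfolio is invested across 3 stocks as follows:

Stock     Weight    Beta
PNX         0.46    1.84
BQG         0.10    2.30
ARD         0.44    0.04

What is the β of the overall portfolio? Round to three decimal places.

1.094

β_P = Σ w_i β_i = 0.46×1.84 + 0.10×2.30 + 0.44×0.04 = 1.0940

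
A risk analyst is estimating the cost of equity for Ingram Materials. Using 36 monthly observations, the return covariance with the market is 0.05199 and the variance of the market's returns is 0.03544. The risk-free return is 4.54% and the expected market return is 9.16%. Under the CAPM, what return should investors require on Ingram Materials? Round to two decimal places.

11.32%

β = Cov(R_i, R_m) / Var(R_m) = 0.05199 / 0.03544 = 1.4670
MRP = 9.16% − 4.54% = 4.62%
E(R) = R_f + β × MRP = 4.54% + 1.4670 × 4.62% = 11.32%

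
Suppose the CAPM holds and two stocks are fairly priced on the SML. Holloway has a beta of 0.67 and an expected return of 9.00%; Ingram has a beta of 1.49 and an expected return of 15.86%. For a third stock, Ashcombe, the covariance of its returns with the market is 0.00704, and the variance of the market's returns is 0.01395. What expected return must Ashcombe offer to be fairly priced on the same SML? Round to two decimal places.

MRP = (15.86% − 9.00%) / (1.49 − 0.67) = 8.3659%
R_f = 9.00% − 0.67 × 8.3659% = 3.3948%
β_Ashcombe = Cov / Var(R_m) = 0.00704 / 0.01395 = 0.5047
E(R_Ashcombe) = R_f + β × MRP = 3.3948% + 0.5047 × 8.3659% = 7.62%

7.62%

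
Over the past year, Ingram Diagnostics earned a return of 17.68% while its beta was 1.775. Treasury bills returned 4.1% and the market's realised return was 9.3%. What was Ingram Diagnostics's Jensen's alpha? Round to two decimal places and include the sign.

+4.35%

Market excess return = 9.3% − 4.1% = 5.20%
CAPM benchmark = R_f + β(R_m − R_f) = 4.1% + 1.775 × 5.2% = 13.3300%
α = actual − benchmark = 17.68% − 13.3300% = +4.35%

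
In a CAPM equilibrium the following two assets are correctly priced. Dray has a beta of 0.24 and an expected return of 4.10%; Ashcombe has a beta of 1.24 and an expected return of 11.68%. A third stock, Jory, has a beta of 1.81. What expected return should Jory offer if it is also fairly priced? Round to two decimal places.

16.00%

MRP (SML slope) = (11.68% − 4.10%) / (1.24 − 0.24) = 7.58% / 1.00 = 7.5800%
R_f (intercept) = 4.10% − 0.24 × 7.5800% = 2.2808%
E(R_Jory) = R_f + β × MRP = 2.2808% + 1.81 × 7.5800% = 16.00%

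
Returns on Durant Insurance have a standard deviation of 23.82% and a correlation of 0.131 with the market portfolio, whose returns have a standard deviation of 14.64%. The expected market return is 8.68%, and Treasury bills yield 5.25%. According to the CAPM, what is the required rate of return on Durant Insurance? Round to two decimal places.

β = ρ × σ_i / σ_m = 0.131 × 23.82% / 14.64% = 0.2131
MRP = 8.68% − 5.25% = 3.43%
E(R) = 5.25% + 0.2131 × 3.43% = 5.98%

5.98%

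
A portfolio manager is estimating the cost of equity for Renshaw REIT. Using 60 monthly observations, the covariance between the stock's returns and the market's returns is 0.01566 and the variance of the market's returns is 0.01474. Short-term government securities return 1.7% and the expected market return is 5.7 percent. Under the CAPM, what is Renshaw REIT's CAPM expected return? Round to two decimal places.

β = Cov(R_i, R_m) / Var(R_m) = 0.01566 / 0.01474 = 1.0624
MRP = 5.7% − 1.7% = 4.00%
E(R) = R_f + β × MRP = 1.7% + 1.0624 × 4.0% = 5.95%

5.95%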